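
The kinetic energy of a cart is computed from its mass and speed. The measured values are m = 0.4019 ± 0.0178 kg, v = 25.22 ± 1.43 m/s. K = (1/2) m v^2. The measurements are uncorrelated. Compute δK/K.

K is a product of powers, so relative uncertainties combine in quadrature:
  (1·δm/m)² = (1×0.0443)² = 0.00196;  (2·δv/v)² = (2×0.0567)² = 0.0129
δK/K = √(0.0148) = 0.122

0.122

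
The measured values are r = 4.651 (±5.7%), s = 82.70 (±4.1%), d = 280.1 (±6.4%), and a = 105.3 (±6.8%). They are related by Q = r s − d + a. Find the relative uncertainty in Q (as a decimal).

Let p = r·s = 384.6. δp/p = √((1·δr/r)² + (1·δs/s)²) = √(0.00325 + 0.00168) = 0.0702, so δp = 27.0.
Q = p − d + a: δQ = √(δp² + δd² + δa²) = √(729 + 321 + 51.3) = 33.2
Q = 209.8, so δQ/Q = 33.2/209.8 = 0.158.

0.158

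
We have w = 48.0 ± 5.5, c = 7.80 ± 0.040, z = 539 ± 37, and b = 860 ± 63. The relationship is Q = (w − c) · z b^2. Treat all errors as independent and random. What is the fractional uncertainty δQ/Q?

Let u = w − c = 40.2. δu = √(δw² + δc²) = √(30.2 + 0.00160) = 5.50, so δu/u = 0.137.
Q is then a monomial in u, z, b:
δQ/Q = √((δu/u)² + (1·δz/z)² + (2·δb/b)²) = √(0.0187 + 0.00471 + 0.0215) = 0.212

0.212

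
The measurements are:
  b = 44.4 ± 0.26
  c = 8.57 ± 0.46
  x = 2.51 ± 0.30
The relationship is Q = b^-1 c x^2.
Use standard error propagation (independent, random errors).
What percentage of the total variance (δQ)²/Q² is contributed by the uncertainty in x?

(δQ/Q)² = (-1·δb/b)² + (1·δc/c)² + (2·δx/x)²
  b term: (-1×0.00586)² = 3.43e-05
  c term: (1×0.0537)² = 0.00288
  x term: (2×0.120)² = 0.0571
Total = 0.0601. Share from x = 0.0571/0.0601 = 0.951.

95.1%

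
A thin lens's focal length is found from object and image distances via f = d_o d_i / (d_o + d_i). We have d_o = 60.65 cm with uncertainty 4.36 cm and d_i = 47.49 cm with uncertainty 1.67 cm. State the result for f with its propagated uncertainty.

∂f/∂d_o = (d_i/(d_o+d_i))² = 0.193;  ∂f/∂d_i = (d_o/(d_o+d_i))² = 0.315
δf = √((∂f/∂d_o · δd_o)² + (∂f/∂d_i · δd_i)²) = √(0.707 + 0.276) = 0.991 cm
f = 26.63 cm.

26.63 ± 0.991 cm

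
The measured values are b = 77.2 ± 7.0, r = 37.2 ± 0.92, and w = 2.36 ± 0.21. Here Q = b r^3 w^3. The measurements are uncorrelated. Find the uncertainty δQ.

Since Q is a product/quotient, work with relative uncertainties:
  (1·δb/b)² = (1×0.0907)² = 0.00822;  (3·δr/r)² = (3×0.0247)² = 0.00550;  (3·δw/w)² = (3×0.0890)² = 0.0713
δQ/Q = √(0.0850) = 0.292
Q = 5.22e+07, so δQ = 0.292 × 5.22e+07 = 1.52e+07.

1.52e+07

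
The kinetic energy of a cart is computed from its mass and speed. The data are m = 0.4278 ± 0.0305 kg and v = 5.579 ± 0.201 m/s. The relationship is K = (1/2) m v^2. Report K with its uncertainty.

6.658 ± 0.675 J

Relative error in a monomial: (δK/K)² = Σ (nᵢ · δxᵢ/xᵢ)².
  (1·δm/m)² = (1×0.0713)² = 0.00508;  (2·δv/v)² = (2×0.0360)² = 0.00519
δK/K = √(0.0103) = 0.101
K = 6.658 J, so δK = 0.101 × 6.658 = 0.675 J.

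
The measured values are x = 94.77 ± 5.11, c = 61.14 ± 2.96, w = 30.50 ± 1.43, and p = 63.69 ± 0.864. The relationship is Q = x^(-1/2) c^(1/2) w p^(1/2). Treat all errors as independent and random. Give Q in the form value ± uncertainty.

195.5 ± 11.7

Since Q is a product/quotient, work with relative uncertainties:
  (−½·δx/x)² = (-0.5×0.0539)² = 0.000727;  (½·δc/c)² = (0.5×0.0484)² = 0.000586;  (1·δw/w)² = (1×0.0469)² = 0.00220;  (½·δp/p)² = (0.5×0.0136)² = 4.6e-05
δQ/Q = √(0.00356) = 0.0596
Q = 195.5, so δQ = 0.0596 × 195.5 = 11.7.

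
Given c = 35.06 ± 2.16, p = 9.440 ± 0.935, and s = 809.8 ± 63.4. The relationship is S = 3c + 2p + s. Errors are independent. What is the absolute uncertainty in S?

For a sum/difference, combine absolute errors in quadrature:
  (3·δc)² = 42.0;  (2·δp)² = 3.50;  (δs)² = 4020
δS = √(4070) = 63.8

63.8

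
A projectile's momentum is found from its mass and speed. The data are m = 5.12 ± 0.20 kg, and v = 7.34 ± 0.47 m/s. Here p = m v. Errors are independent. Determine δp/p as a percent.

For a monomial p ∝ m, v, fractional errors add in quadrature:
  (1·δm/m)² = (1×0.0391)² = 0.00153;  (1·δv/v)² = (1×0.0640)² = 0.00410
δp/p = √(0.00563) = 0.0750

7.50%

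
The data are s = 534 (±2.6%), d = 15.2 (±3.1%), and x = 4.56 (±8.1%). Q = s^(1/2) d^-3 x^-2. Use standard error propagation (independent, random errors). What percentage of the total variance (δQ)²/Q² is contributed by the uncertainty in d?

(δQ/Q)² = (½·δs/s)² + (-3·δd/d)² + (-2·δx/x)²
  s term: (0.5×0.0260)² = 0.000169
  d term: (-3×0.0310)² = 0.00865
  x term: (-2×0.0810)² = 0.0262
Total = 0.0351. Share from d = 0.00865/0.0351 = 0.247.

24.7%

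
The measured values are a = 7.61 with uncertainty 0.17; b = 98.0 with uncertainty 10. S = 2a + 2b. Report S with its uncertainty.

211 ± 20.0

Each term contributes (cᵢ δxᵢ)² to (δS)²:
  (2·δa)² = 0.116;  (2·δb)² = 400
δS = √(400) = 20.0
S = 211.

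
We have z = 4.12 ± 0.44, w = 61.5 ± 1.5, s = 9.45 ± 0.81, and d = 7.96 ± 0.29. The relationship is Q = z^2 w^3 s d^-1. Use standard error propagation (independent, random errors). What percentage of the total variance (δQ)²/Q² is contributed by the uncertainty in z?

(δQ/Q)² = (2·δz/z)² + (3·δw/w)² + (1·δs/s)² + (-1·δd/d)²
  z term: (2×0.107)² = 0.0456
  w term: (3×0.0244)² = 0.00535
  s term: (1×0.0857)² = 0.00735
  d term: (-1×0.0364)² = 0.00133
Total = 0.0596. Share from z = 0.0456/0.0596 = 0.765.

76.5%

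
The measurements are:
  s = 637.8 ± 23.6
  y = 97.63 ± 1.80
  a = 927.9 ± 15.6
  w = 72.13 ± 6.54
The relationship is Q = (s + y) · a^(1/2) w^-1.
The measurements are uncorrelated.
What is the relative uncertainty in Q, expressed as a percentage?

9.66%

Let u = s + y = 735.4. δu = √(δs² + δy²) = √(557 + 3.24) = 23.7, so δu/u = 0.0322.
Q is then a monomial in u, a, w:
δQ/Q = √((δu/u)² + (½·δa/a)² + (-1·δw/w)²) = √(0.00104 + 7.07e-05 + 0.00822) = 0.0966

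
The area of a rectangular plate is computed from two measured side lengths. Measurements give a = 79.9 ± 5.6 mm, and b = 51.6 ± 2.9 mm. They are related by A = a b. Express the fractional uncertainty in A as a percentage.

Products/powers → add relative errors in quadrature, weighted by exponent:
  (1·δa/a)² = (1×0.0701)² = 0.00491;  (1·δb/b)² = (1×0.0562)² = 0.00316
δA/A = √(0.00807) = 0.0898

8.98%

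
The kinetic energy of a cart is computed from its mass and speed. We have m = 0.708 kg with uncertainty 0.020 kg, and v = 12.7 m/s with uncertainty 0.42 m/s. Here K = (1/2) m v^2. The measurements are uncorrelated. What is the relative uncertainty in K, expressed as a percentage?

7.19%

Products/powers → add relative errors in quadrature, weighted by exponent:
  (1·δm/m)² = (1×0.0282)² = 0.000798;  (2·δv/v)² = (2×0.0331)² = 0.00437
δK/K = √(0.00517) = 0.0719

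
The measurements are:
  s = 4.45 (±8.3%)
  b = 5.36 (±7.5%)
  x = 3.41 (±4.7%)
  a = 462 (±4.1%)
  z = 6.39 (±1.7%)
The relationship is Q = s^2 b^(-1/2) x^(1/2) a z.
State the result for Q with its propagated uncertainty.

Relative error in a monomial: (δQ/Q)² = Σ (nᵢ · δxᵢ/xᵢ)².
  (2·δs/s)² = (2×0.0830)² = 0.0276;  (−½·δb/b)² = (-0.5×0.0750)² = 0.00141;  (½·δx/x)² = (0.5×0.0470)² = 0.000552;  (1·δa/a)² = (1×0.0410)² = 0.00168;  (1·δz/z)² = (1×0.0170)² = 0.000289
δQ/Q = √(0.0315) = 0.177
Q = 46600, so δQ = 0.177 × 46600 = 8270.

46600 ± 8270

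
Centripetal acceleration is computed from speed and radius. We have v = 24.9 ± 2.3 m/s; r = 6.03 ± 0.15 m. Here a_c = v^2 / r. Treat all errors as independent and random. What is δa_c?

19.2 m/s^2

Since a_c is a product/quotient, work with relative uncertainties:
  (2·δv/v)² = (2×0.0924)² = 0.0341;  (-1·δr/r)² = (-1×0.0249)² = 0.000619
δa_c/a_c = √(0.0347) = 0.186
a_c = 103 m/s^2, so δa_c = 0.186 × 103 = 19.2 m/s^2.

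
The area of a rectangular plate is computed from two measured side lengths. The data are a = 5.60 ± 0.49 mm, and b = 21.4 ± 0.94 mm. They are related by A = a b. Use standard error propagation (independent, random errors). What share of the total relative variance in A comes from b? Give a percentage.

20.1%

(δA/A)² = (1·δa/a)² + (1·δb/b)²
  a term: (1×0.0875)² = 0.00766
  b term: (1×0.0439)² = 0.00193
Total = 0.00959. Share from b = 0.00193/0.00959 = 0.201.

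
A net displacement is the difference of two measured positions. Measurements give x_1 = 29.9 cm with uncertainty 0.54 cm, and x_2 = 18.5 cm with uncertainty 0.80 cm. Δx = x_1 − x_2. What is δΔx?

0.965 cm

For a sum/difference, combine absolute errors in quadrature:
  (δx_1)² = 0.292;  (δx_2)² = 0.640
δΔx = √(0.932) = 0.965 cm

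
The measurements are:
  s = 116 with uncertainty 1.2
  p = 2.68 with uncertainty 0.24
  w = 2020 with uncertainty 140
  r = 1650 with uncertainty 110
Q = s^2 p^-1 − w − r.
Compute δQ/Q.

0.366

Let h = s^2·p^-1 = 5020. δh/h = √((2·δs/s)² + (-1·δp/p)²) = √(0.000428 + 0.00802) = 0.0919, so δh = 461.
Q = h − w − r: δQ = √(δh² + δw² + δr²) = √(2.13e+05 + 19600 + 12100) = 495
Q = 1350, so δQ/Q = 495/1350 = 0.366.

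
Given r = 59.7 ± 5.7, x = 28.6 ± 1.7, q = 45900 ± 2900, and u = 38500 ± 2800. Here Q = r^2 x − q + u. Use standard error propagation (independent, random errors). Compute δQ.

Let p = r^2·x = 1.02e+05. δp/p = √((2·δr/r)² + (1·δx/x)²) = √(0.0365 + 0.00353) = 0.200, so δp = 20400.
Q = p − q + u: δQ = √(δp² + δq² + δu²) = √(4.16e+08 + 8.41e+06 + 7.84e+06) = 20800

20800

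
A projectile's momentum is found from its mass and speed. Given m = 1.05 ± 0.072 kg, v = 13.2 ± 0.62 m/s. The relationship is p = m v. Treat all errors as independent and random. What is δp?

For a monomial p ∝ m, v, fractional errors add in quadrature:
  (1·δm/m)² = (1×0.0686)² = 0.00470;  (1·δv/v)² = (1×0.0470)² = 0.00221
δp/p = √(0.00691) = 0.0831
p = 13.9 kg·m/s, so δp = 0.0831 × 13.9 = 1.15 kg·m/s.

1.15 kg·m/s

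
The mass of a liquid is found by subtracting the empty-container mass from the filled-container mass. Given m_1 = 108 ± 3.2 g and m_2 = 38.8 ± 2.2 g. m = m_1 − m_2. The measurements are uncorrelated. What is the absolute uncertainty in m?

m is a linear combination, so absolute uncertainties add in quadrature:
  (δm_1)² = 10.2;  (δm_2)² = 4.84
δm = √(15.1) = 3.88 g

3.88 g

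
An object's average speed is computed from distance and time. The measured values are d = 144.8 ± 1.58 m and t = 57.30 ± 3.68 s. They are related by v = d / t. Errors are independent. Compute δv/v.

0.0651

Products/powers → add relative errors in quadrature, weighted by exponent:
  (1·δd/d)² = (1×0.0109)² = 0.000119;  (-1·δt/t)² = (-1×0.0642)² = 0.00412
δv/v = √(0.00424) = 0.0651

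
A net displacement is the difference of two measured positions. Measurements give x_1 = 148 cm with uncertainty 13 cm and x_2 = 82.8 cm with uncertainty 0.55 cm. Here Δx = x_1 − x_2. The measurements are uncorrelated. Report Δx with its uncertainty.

Absolute uncertainties add in quadrature for a linear combination:
  (δx_1)² = 169;  (δx_2)² = 0.303
δΔx = √(169) = 13.0 cm
Δx = 65.2 cm.

65.2 ± 13.0 cm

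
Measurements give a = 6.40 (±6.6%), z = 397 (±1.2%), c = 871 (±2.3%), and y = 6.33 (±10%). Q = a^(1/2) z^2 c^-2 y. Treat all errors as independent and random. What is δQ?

0.391

For a monomial Q ∝ a^(1/2), z^2, c^-2, y, fractional errors add in quadrature:
  (½·δa/a)² = (0.5×0.0660)² = 0.00109;  (2·δz/z)² = (2×0.0120)² = 0.000576;  (-2·δc/c)² = (-2×0.0230)² = 0.00212;  (1·δy/y)² = (1×0.100)² = 0.0100
δQ/Q = √(0.0138) = 0.117
Q = 3.33, so δQ = 0.117 × 3.33 = 0.391.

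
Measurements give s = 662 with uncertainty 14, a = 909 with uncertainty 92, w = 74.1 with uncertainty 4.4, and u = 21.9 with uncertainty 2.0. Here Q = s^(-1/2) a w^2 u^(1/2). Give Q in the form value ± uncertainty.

(9.08 ± 1.48) × 10^5

Q is a product of powers, so relative uncertainties combine in quadrature:
  (−½·δs/s)² = (-0.5×0.0211)² = 0.000112;  (1·δa/a)² = (1×0.101)² = 0.0102;  (2·δw/w)² = (2×0.0594)² = 0.0141;  (½·δu/u)² = (0.5×0.0913)² = 0.00209
δQ/Q = √(0.0265) = 0.163
Q = 9.08e+05, so δQ = 0.163 × 9.08e+05 = 1.48e+05.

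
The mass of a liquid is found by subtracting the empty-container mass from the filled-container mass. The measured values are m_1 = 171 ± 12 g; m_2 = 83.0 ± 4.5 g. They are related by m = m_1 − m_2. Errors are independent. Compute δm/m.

0.146

For a sum/difference, combine absolute errors in quadrature:
  (δm_1)² = 144;  (δm_2)² = 20.2
δm = √(164) = 12.8 g
m = 88.0 g, so δm/m = 12.8/88.0 = 0.146.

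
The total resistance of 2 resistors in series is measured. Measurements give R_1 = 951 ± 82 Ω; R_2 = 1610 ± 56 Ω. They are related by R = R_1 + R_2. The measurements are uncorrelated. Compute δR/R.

For a sum/difference, combine absolute errors in quadrature:
  (δR_1)² = 6720;  (δR_2)² = 3140
δR = √(9860) = 99.3 Ω
R = 2560 Ω, so δR/R = 99.3/2560 = 0.0388.

0.0388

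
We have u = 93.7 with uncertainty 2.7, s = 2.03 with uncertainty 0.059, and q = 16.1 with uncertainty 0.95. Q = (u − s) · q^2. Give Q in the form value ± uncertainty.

Let w = u − s = 91.7. δw = √(δu² + δs²) = √(7.29 + 0.00348) = 2.70, so δw/w = 0.0295.
Q is then a monomial in w, q:
δQ/Q = √((δw/w)² + (2·δq/q)²) = √(0.000868 + 0.0139) = 0.122
Q = 23800, so δQ = 0.122 × 23800 = 2890.

23800 ± 2890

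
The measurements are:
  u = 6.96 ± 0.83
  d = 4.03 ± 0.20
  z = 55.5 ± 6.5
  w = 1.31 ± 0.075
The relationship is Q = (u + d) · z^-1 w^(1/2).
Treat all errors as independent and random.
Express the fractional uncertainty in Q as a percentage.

14.3%

Let h = u + d = 11.0. δh = √(δu² + δd²) = √(0.689 + 0.0400) = 0.854, so δh/h = 0.0777.
Q is then a monomial in h, z, w:
δQ/Q = √((δh/h)² + (-1·δz/z)² + (½·δw/w)²) = √(0.00603 + 0.0137 + 0.000819) = 0.143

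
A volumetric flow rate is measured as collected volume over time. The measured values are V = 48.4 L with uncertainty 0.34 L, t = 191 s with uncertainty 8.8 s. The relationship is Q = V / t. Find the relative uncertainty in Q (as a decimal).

0.0466

Since Q is a product/quotient, work with relative uncertainties:
  (1·δV/V)² = (1×0.00702)² = 4.93e-05;  (-1·δt/t)² = (-1×0.0461)² = 0.00212
δQ/Q = √(0.00217) = 0.0466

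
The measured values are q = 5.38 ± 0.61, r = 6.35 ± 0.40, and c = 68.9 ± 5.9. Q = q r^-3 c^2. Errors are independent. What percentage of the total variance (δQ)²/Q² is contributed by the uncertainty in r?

45.8%

(δQ/Q)² = (1·δq/q)² + (-3·δr/r)² + (2·δc/c)²
  q term: (1×0.113)² = 0.0129
  r term: (-3×0.0630)² = 0.0357
  c term: (2×0.0856)² = 0.0293
Total = 0.0779. Share from r = 0.0357/0.0779 = 0.458.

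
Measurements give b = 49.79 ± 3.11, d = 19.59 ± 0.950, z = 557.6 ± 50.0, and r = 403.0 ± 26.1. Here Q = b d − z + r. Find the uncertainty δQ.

Let p = b·d = 975.4. δp/p = √((1·δb/b)² + (1·δd/d)²) = √(0.00390 + 0.00235) = 0.0791, so δp = 77.1.
Q = p − z + r: δQ = √(δp² + δz² + δr²) = √(5950 + 2500 + 681) = 95.6

95.6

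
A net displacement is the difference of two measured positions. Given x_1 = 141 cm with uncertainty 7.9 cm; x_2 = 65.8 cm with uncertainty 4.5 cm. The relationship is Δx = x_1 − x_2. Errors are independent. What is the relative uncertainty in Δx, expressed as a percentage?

12.1%

Absolute uncertainties add in quadrature for a linear combination:
  (δx_1)² = 62.4;  (δx_2)² = 20.2
δΔx = √(82.7) = 9.09 cm
Δx = 75.2 cm, so δΔx/Δx = 9.09/75.2 = 0.121.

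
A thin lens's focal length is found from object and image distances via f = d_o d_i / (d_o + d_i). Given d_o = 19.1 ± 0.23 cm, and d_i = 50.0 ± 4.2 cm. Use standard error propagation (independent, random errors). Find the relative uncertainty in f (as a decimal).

∂f/∂d_o = (d_i/(d_o+d_i))² = 0.524;  ∂f/∂d_i = (d_o/(d_o+d_i))² = 0.0764
δf = √((∂f/∂d_o · δd_o)² + (∂f/∂d_i · δd_i)²) = √(0.0145 + 0.103) = 0.343 cm
f = 13.8 cm, so δf/f = 0.343/13.8 = 0.0248.

0.0248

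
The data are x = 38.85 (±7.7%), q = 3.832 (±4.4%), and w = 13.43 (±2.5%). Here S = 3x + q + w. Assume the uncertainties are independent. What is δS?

Each term contributes (cᵢ δxᵢ)² to (δS)²:
  (3·δx)² = 80.5;  (δq)² = 0.0284;  (δw)² = 0.113
δS = √(80.7) = 8.98

8.98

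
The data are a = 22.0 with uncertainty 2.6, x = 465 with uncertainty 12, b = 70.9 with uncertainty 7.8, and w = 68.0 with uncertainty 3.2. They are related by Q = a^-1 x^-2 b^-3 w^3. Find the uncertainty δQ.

7.07e-08

Q is a product of powers, so relative uncertainties combine in quadrature:
  (-1·δa/a)² = (-1×0.118)² = 0.0140;  (-2·δx/x)² = (-2×0.0258)² = 0.00266;  (-3·δb/b)² = (-3×0.110)² = 0.109;  (3·δw/w)² = (3×0.0471)² = 0.0199
δQ/Q = √(0.145) = 0.381
Q = 1.85e-07, so δQ = 0.381 × 1.85e-07 = 7.07e-08.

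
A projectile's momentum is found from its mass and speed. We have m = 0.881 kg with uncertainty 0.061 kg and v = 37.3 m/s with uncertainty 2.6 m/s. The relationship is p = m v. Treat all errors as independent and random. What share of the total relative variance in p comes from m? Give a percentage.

49.7%

(δp/p)² = (1·δm/m)² + (1·δv/v)²
  m term: (1×0.0692)² = 0.00479
  v term: (1×0.0697)² = 0.00486
Total = 0.00965. Share from m = 0.00479/0.00965 = 0.497.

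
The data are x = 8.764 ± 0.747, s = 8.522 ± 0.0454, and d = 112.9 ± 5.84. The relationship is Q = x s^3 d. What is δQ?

Each factor contributes (exponent × relative error)² to (δQ/Q)²:
  (1·δx/x)² = (1×0.0852)² = 0.00727;  (3·δs/s)² = (3×0.00533)² = 0.000255;  (1·δd/d)² = (1×0.0517)² = 0.00268
δQ/Q = √(0.0102) = 0.101
Q = 612400, so δQ = 0.101 × 612400 = 61800.

61800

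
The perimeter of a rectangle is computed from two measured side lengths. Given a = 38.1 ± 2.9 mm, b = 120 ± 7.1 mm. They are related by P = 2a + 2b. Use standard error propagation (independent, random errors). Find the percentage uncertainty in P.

4.85%

Sums and differences: (δP)² = Σ (cᵢ δxᵢ)².
  (2·δa)² = 33.6;  (2·δb)² = 202
δP = √(235) = 15.3 mm
P = 316 mm, so δP/P = 15.3/316 = 0.0485.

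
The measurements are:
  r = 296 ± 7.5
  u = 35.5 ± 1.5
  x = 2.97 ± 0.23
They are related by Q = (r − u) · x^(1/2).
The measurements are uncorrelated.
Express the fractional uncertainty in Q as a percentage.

4.86%

Let w = r − u = 260. δw = √(δr² + δu²) = √(56.2 + 2.25) = 7.65, so δw/w = 0.0294.
Q is then a monomial in w, x:
δQ/Q = √((δw/w)² + (½·δx/x)²) = √(0.000862 + 0.00150) = 0.0486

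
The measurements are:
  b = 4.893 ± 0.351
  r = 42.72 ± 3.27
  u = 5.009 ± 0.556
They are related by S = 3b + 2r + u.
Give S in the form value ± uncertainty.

105.1 ± 6.65

S is a linear combination, so absolute uncertainties add in quadrature:
  (3·δb)² = 1.11;  (2·δr)² = 42.8;  (δu)² = 0.309
δS = √(44.2) = 6.65
S = 105.1.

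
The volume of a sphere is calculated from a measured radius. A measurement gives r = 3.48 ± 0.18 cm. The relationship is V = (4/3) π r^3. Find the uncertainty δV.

V is a product of powers, so relative uncertainties combine in quadrature:
  (3·δr/r)² = (3×0.0517)² = 0.0241
δV/V = √(0.0241) = 0.155
V = 177 cm^3, so δV = 0.155 × 177 = 27.4 cm^3.

27.4 cm^3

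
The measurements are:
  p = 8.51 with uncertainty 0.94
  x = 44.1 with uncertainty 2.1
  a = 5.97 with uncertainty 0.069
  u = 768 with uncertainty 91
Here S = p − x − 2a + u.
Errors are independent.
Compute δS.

Sums and differences: (δS)² = Σ (cᵢ δxᵢ)².
  (δp)² = 0.884;  (δx)² = 4.41;  (2·δa)² = 0.0190;  (δu)² = 8280
δS = √(8290) = 91.0

91.0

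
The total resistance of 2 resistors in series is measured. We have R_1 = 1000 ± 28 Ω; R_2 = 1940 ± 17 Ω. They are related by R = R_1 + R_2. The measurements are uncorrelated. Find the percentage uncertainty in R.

R is a linear combination, so absolute uncertainties add in quadrature:
  (δR_1)² = 784;  (δR_2)² = 289
δR = √(1070) = 32.8 Ω
R = 2940 Ω, so δR/R = 32.8/2940 = 0.0111.

1.11%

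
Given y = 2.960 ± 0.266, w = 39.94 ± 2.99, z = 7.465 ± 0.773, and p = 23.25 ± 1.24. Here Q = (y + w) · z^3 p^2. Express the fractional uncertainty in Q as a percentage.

33.6%

Let u = y + w = 42.90. δu = √(δy² + δw²) = √(0.0708 + 8.94) = 3.00, so δu/u = 0.0700.
Q is then a monomial in u, z, p:
δQ/Q = √((δu/u)² + (3·δz/z)² + (2·δp/p)²) = √(0.00490 + 0.0965 + 0.0114) = 0.336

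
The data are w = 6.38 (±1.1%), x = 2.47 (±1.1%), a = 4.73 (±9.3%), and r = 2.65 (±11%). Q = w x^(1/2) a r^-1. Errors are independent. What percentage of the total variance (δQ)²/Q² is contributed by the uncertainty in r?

(δQ/Q)² = (1·δw/w)² + (½·δx/x)² + (1·δa/a)² + (-1·δr/r)²
  w term: (1×0.0110)² = 0.000121
  x term: (0.5×0.0110)² = 3.03e-05
  a term: (1×0.0930)² = 0.00865
  r term: (-1×0.110)² = 0.0121
Total = 0.0209. Share from r = 0.0121/0.0209 = 0.579.

57.9%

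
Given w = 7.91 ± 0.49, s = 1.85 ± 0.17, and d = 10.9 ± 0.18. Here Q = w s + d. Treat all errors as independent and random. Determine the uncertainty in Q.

Let p = w·s = 14.6. δp/p = √((1·δw/w)² + (1·δs/s)²) = √(0.00384 + 0.00844) = 0.111, so δp = 1.62.
Q = p + d: δQ = √(δp² + δd²) = √(2.63 + 0.0324) = 1.63

1.63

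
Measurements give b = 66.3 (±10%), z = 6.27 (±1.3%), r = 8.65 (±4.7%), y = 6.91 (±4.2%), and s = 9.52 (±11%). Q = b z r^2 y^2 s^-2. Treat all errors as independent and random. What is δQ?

4470

Products/powers → add relative errors in quadrature, weighted by exponent:
  (1·δb/b)² = (1×0.100)² = 0.0100;  (1·δz/z)² = (1×0.0130)² = 0.000169;  (2·δr/r)² = (2×0.0470)² = 0.00884;  (2·δy/y)² = (2×0.0420)² = 0.00706;  (-2·δs/s)² = (-2×0.110)² = 0.0484
δQ/Q = √(0.0745) = 0.273
Q = 16400, so δQ = 0.273 × 16400 = 4470.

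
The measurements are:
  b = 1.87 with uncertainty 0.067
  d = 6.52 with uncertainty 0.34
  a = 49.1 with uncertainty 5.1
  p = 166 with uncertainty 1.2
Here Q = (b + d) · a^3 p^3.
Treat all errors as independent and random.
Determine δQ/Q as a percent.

Let u = b + d = 8.39. δu = √(δb² + δd²) = √(0.00449 + 0.116) = 0.347, so δu/u = 0.0413.
Q is then a monomial in u, a, p:
δQ/Q = √((δu/u)² + (3·δa/a)² + (3·δp/p)²) = √(0.00171 + 0.0971 + 0.000470) = 0.315

31.5%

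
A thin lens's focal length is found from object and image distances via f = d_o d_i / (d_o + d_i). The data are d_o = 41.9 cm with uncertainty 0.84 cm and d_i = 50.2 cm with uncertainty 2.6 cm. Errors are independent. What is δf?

∂f/∂d_o = (d_i/(d_o+d_i))² = 0.297;  ∂f/∂d_i = (d_o/(d_o+d_i))² = 0.207
δf = √((∂f/∂d_o · δd_o)² + (∂f/∂d_i · δd_i)²) = √(0.0623 + 0.290) = 0.593 cm

0.593 cm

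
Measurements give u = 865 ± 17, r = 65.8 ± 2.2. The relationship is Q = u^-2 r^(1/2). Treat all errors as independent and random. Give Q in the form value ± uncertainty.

(1.08 ± 0.0463) × 10^-5

Relative error in a monomial: (δQ/Q)² = Σ (nᵢ · δxᵢ/xᵢ)².
  (-2·δu/u)² = (-2×0.0197)² = 0.00154;  (½·δr/r)² = (0.5×0.0334)² = 0.000279
δQ/Q = √(0.00182) = 0.0427
Q = 1.08e-05, so δQ = 0.0427 × 1.08e-05 = 4.63e-07.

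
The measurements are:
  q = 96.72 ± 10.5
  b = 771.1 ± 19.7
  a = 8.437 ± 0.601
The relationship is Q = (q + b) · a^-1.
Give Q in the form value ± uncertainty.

Let u = q + b = 867.8. δu = √(δq² + δb²) = √(110 + 388) = 22.3, so δu/u = 0.0257.
Q is then a monomial in u, a:
δQ/Q = √((δu/u)² + (-1·δa/a)²) = √(0.000662 + 0.00507) = 0.0757
Q = 102.9, so δQ = 0.0757 × 102.9 = 7.79.

102.9 ± 7.79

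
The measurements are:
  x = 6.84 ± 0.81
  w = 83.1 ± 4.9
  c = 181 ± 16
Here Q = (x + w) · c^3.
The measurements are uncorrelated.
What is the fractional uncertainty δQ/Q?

0.271

Let u = x + w = 89.9. δu = √(δx² + δw²) = √(0.656 + 24.0) = 4.97, so δu/u = 0.0552.
Q is then a monomial in u, c:
δQ/Q = √((δu/u)² + (3·δc/c)²) = √(0.00305 + 0.0703) = 0.271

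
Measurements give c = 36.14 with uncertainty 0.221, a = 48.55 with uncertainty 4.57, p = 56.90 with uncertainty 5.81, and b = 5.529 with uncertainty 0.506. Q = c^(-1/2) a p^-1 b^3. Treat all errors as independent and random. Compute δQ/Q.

0.308

For a monomial Q ∝ c^(-1/2), a, p^-1, b^3, fractional errors add in quadrature:
  (−½·δc/c)² = (-0.5×0.00612)² = 9.35e-06;  (1·δa/a)² = (1×0.0941)² = 0.00886;  (-1·δp/p)² = (-1×0.102)² = 0.0104;  (3·δb/b)² = (3×0.0915)² = 0.0754
δQ/Q = √(0.0947) = 0.308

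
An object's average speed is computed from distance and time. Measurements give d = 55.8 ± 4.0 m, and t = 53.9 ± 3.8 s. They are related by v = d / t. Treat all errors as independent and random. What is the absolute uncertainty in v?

For a monomial v ∝ d, t^-1, fractional errors add in quadrature:
  (1·δd/d)² = (1×0.0717)² = 0.00514;  (-1·δt/t)² = (-1×0.0705)² = 0.00497
δv/v = √(0.0101) = 0.101
v = 1.04 m/s, so δv = 0.101 × 1.04 = 0.104 m/s.

0.104 m/s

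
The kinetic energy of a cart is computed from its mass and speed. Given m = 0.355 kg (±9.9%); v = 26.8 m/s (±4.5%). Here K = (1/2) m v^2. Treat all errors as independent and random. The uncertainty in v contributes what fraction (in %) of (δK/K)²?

45.2%

(δK/K)² = (1·δm/m)² + (2·δv/v)²
  m term: (1×0.0990)² = 0.00980
  v term: (2×0.0450)² = 0.00810
Total = 0.0179. Share from v = 0.00810/0.0179 = 0.452.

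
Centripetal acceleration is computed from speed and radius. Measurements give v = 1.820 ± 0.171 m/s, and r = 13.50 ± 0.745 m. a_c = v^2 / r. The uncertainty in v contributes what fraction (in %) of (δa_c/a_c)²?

92.1%

(δa_c/a_c)² = (2·δv/v)² + (-1·δr/r)²
  v term: (2×0.0940)² = 0.0353
  r term: (-1×0.0552)² = 0.00305
Total = 0.0384. Share from v = 0.0353/0.0384 = 0.921.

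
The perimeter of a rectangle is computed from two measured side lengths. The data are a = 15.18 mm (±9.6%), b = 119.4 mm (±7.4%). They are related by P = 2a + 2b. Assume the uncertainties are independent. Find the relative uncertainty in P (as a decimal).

0.0665

Each term contributes (cᵢ δxᵢ)² to (δP)²:
  (2·δa)² = 8.49;  (2·δb)² = 312
δP = √(321) = 17.9 mm
P = 269.2 mm, so δP/P = 17.9/269.2 = 0.0665.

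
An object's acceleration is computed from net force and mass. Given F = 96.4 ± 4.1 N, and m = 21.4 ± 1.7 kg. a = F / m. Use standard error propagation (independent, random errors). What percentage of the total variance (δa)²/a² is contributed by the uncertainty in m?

(δa/a)² = (1·δF/F)² + (-1·δm/m)²
  F term: (1×0.0425)² = 0.00181
  m term: (-1×0.0794)² = 0.00631
Total = 0.00812. Share from m = 0.00631/0.00812 = 0.777.

77.7%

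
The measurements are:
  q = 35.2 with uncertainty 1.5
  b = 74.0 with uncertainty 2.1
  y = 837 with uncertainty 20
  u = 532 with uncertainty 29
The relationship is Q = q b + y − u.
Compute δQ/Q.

0.0474

Let p = q·b = 2600. δp/p = √((1·δq/q)² + (1·δb/b)²) = √(0.00182 + 0.000805) = 0.0512, so δp = 133.
Q = p + y − u: δQ = √(δp² + δy² + δu²) = √(17800 + 400 + 841) = 138
Q = 2910, so δQ/Q = 138/2910 = 0.0474.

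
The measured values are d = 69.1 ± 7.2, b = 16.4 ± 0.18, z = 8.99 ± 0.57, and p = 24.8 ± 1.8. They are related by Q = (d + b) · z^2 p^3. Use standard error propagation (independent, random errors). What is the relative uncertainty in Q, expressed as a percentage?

Let u = d + b = 85.5. δu = √(δd² + δb²) = √(51.8 + 0.0324) = 7.20, so δu/u = 0.0842.
Q is then a monomial in u, z, p:
δQ/Q = √((δu/u)² + (2·δz/z)² + (3·δp/p)²) = √(0.00710 + 0.0161 + 0.0474) = 0.266

26.6%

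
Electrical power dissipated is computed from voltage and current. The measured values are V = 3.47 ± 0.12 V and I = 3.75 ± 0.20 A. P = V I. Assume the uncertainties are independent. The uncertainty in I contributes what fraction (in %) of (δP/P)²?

(δP/P)² = (1·δV/V)² + (1·δI/I)²
  V term: (1×0.0346)² = 0.00120
  I term: (1×0.0533)² = 0.00284
Total = 0.00404. Share from I = 0.00284/0.00404 = 0.704.

70.4%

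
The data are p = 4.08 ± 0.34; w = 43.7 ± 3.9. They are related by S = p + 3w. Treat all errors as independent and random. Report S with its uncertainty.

135 ± 11.7

Sums and differences: (δS)² = Σ (cᵢ δxᵢ)².
  (δp)² = 0.116;  (3·δw)² = 137
δS = √(137) = 11.7
S = 135.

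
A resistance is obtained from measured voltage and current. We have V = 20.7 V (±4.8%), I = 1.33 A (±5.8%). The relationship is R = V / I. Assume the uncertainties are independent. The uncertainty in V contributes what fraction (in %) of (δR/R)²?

(δR/R)² = (1·δV/V)² + (-1·δI/I)²
  V term: (1×0.0480)² = 0.00230
  I term: (-1×0.0580)² = 0.00336
Total = 0.00567. Share from V = 0.00230/0.00567 = 0.406.

40.6%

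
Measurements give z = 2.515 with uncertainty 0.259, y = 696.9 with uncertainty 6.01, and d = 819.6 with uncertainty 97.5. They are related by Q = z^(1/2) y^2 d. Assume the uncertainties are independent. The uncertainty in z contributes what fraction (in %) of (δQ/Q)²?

15.5%

(δQ/Q)² = (½·δz/z)² + (2·δy/y)² + (1·δd/d)²
  z term: (0.5×0.103)² = 0.00265
  y term: (2×0.00862)² = 0.000297
  d term: (1×0.119)² = 0.0142
Total = 0.0171. Share from z = 0.00265/0.0171 = 0.155.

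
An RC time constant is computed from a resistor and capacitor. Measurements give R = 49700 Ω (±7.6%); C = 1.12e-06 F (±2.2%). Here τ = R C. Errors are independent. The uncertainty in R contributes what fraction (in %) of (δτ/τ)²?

(δτ/τ)² = (1·δR/R)² + (1·δC/C)²
  R term: (1×0.0760)² = 0.00578
  C term: (1×0.0220)² = 0.000484
Total = 0.00626. Share from R = 0.00578/0.00626 = 0.923.

92.3%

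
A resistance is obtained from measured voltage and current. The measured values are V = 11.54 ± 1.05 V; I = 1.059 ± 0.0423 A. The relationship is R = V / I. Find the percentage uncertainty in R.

Products/powers → add relative errors in quadrature, weighted by exponent:
  (1·δV/V)² = (1×0.0910)² = 0.00828;  (-1·δI/I)² = (-1×0.0399)² = 0.00160
δR/R = √(0.00987) = 0.0994

9.94%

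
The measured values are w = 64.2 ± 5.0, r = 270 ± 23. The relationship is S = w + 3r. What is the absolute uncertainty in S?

69.2

Each term contributes (cᵢ δxᵢ)² to (δS)²:
  (δw)² = 25.0;  (3·δr)² = 4760
δS = √(4790) = 69.2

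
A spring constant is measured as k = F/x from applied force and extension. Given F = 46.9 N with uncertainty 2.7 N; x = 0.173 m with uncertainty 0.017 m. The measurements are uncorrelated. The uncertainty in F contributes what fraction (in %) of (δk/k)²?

(δk/k)² = (1·δF/F)² + (-1·δx/x)²
  F term: (1×0.0576)² = 0.00331
  x term: (-1×0.0983)² = 0.00966
Total = 0.0130. Share from F = 0.00331/0.0130 = 0.256.

25.6%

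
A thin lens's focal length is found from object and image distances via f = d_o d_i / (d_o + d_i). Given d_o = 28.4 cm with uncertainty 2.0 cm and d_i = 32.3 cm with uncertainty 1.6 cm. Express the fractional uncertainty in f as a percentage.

4.41%

∂f/∂d_o = (d_i/(d_o+d_i))² = 0.283;  ∂f/∂d_i = (d_o/(d_o+d_i))² = 0.219
δf = √((∂f/∂d_o · δd_o)² + (∂f/∂d_i · δd_i)²) = √(0.321 + 0.123) = 0.666 cm
f = 15.1 cm, so δf/f = 0.666/15.1 = 0.0441.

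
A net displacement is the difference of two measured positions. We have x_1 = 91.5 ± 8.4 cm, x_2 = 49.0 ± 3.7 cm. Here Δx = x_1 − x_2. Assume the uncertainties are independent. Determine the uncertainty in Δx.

9.18 cm

For a sum/difference, combine absolute errors in quadrature:
  (δx_1)² = 70.6;  (δx_2)² = 13.7
δΔx = √(84.2) = 9.18 cm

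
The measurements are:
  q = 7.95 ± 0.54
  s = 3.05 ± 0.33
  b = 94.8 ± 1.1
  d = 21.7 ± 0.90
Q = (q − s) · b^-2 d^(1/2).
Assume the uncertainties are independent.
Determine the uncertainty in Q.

Let u = q − s = 4.90. δu = √(δq² + δs²) = √(0.292 + 0.109) = 0.633, so δu/u = 0.129.
Q is then a monomial in u, b, d:
δQ/Q = √((δu/u)² + (-2·δb/b)² + (½·δd/d)²) = √(0.0167 + 0.000539 + 0.000430) = 0.133
Q = 0.00254, so δQ = 0.133 × 0.00254 = 0.000337.

0.000337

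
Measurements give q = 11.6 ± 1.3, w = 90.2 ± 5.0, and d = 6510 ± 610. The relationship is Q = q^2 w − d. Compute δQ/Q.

0.510

Let p = q^2·w = 12100. δp/p = √((2·δq/q)² + (1·δw/w)²) = √(0.0502 + 0.00307) = 0.231, so δp = 2800.
Q = p − d: δQ = √(δp² + δd²) = √(7.85e+06 + 3.72e+05) = 2870
Q = 5630, so δQ/Q = 2870/5630 = 0.510.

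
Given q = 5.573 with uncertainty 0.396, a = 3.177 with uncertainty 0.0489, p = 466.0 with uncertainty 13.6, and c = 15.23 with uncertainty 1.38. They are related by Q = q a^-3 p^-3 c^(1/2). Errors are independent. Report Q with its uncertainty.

Relative error in a monomial: (δQ/Q)² = Σ (nᵢ · δxᵢ/xᵢ)².
  (1·δq/q)² = (1×0.0711)² = 0.00505;  (-3·δa/a)² = (-3×0.0154)² = 0.00213;  (-3·δp/p)² = (-3×0.0292)² = 0.00767;  (½·δc/c)² = (0.5×0.0906)² = 0.00205
δQ/Q = √(0.0169) = 0.130
Q = 6.702e-09, so δQ = 0.130 × 6.702e-09 = 8.71e-10.

(6.702 ± 0.871) × 10^-9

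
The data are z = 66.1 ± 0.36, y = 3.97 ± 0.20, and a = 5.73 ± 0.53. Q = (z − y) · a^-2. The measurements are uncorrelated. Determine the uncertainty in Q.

0.350

Let u = z − y = 62.1. δu = √(δz² + δy²) = √(0.130 + 0.0400) = 0.412, so δu/u = 0.00663.
Q is then a monomial in u, a:
δQ/Q = √((δu/u)² + (-2·δa/a)²) = √(4.39e-05 + 0.0342) = 0.185
Q = 1.89, so δQ = 0.185 × 1.89 = 0.350.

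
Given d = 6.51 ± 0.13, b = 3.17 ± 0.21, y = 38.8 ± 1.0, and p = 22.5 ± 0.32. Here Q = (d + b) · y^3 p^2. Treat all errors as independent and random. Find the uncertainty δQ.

Let u = d + b = 9.68. δu = √(δd² + δb²) = √(0.0169 + 0.0441) = 0.247, so δu/u = 0.0255.
Q is then a monomial in u, y, p:
δQ/Q = √((δu/u)² + (3·δy/y)² + (2·δp/p)²) = √(0.000651 + 0.00598 + 0.000809) = 0.0862
Q = 2.86e+08, so δQ = 0.0862 × 2.86e+08 = 2.47e+07.

2.47e+07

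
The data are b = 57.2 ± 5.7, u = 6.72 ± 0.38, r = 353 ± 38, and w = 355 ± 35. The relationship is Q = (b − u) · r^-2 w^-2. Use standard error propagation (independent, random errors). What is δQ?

Let h = b − u = 50.5. δh = √(δb² + δu²) = √(32.5 + 0.144) = 5.71, so δh/h = 0.113.
Q is then a monomial in h, r, w:
δQ/Q = √((δh/h)² + (-2·δr/r)² + (-2·δw/w)²) = √(0.0128 + 0.0464 + 0.0389) = 0.313
Q = 3.21e-09, so δQ = 0.313 × 3.21e-09 = 1.01e-09.

1.01e-09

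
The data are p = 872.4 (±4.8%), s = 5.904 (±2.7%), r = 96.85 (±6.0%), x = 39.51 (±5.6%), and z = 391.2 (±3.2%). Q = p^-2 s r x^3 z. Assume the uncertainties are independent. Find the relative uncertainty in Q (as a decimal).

Each factor contributes (exponent × relative error)² to (δQ/Q)²:
  (-2·δp/p)² = (-2×0.0480)² = 0.00922;  (1·δs/s)² = (1×0.0270)² = 0.000729;  (1·δr/r)² = (1×0.0600)² = 0.00360;  (3·δx/x)² = (3×0.0560)² = 0.0282;  (1·δz/z)² = (1×0.0320)² = 0.00102
δQ/Q = √(0.0428) = 0.207

0.207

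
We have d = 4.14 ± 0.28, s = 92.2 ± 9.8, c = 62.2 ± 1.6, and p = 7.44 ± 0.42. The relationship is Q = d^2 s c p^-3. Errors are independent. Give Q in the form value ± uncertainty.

Products/powers → add relative errors in quadrature, weighted by exponent:
  (2·δd/d)² = (2×0.0676)² = 0.0183;  (1·δs/s)² = (1×0.106)² = 0.0113;  (1·δc/c)² = (1×0.0257)² = 0.000662;  (-3·δp/p)² = (-3×0.0565)² = 0.0287
δQ/Q = √(0.0589) = 0.243
Q = 239, so δQ = 0.243 × 239 = 57.9.

239 ± 57.9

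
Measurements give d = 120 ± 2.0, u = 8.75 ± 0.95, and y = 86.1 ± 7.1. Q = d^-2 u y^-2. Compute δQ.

Q is a product of powers, so relative uncertainties combine in quadrature:
  (-2·δd/d)² = (-2×0.0167)² = 0.00111;  (1·δu/u)² = (1×0.109)² = 0.0118;  (-2·δy/y)² = (-2×0.0825)² = 0.0272
δQ/Q = √(0.0401) = 0.200
Q = 8.2e-08, so δQ = 0.200 × 8.2e-08 = 1.64e-08.

1.64e-08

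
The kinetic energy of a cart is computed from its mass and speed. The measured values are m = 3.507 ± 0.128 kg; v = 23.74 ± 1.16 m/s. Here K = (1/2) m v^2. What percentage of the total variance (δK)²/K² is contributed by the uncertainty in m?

(δK/K)² = (1·δm/m)² + (2·δv/v)²
  m term: (1×0.0365)² = 0.00133
  v term: (2×0.0489)² = 0.00955
Total = 0.0109. Share from m = 0.00133/0.0109 = 0.122.

12.2%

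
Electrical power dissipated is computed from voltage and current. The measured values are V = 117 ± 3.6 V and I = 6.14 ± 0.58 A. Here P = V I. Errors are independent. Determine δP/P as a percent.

For a monomial P ∝ V, I, fractional errors add in quadrature:
  (1·δV/V)² = (1×0.0308)² = 0.000947;  (1·δI/I)² = (1×0.0945)² = 0.00892
δP/P = √(0.00987) = 0.0993

9.93%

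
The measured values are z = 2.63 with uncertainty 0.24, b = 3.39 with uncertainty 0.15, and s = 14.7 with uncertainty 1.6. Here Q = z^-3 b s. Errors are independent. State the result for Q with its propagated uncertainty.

Q is a product of powers, so relative uncertainties combine in quadrature:
  (-3·δz/z)² = (-3×0.0913)² = 0.0749;  (1·δb/b)² = (1×0.0442)² = 0.00196;  (1·δs/s)² = (1×0.109)² = 0.0118
δQ/Q = √(0.0888) = 0.298
Q = 2.74, so δQ = 0.298 × 2.74 = 0.816.

2.74 ± 0.816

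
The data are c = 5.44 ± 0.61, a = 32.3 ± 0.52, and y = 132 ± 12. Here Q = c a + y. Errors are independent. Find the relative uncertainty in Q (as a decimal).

Let p = c·a = 176. δp/p = √((1·δc/c)² + (1·δa/a)²) = √(0.0126 + 0.000259) = 0.113, so δp = 19.9.
Q = p + y: δQ = √(δp² + δy²) = √(396 + 144) = 23.2
Q = 308, so δQ/Q = 23.2/308 = 0.0755.

0.0755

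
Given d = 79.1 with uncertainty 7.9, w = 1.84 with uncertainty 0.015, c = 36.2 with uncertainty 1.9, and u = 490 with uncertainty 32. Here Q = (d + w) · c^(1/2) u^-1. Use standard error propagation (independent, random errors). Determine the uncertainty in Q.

Let h = d + w = 80.9. δh = √(δd² + δw²) = √(62.4 + 0.000225) = 7.90, so δh/h = 0.0976.
Q is then a monomial in h, c, u:
δQ/Q = √((δh/h)² + (½·δc/c)² + (-1·δu/u)²) = √(0.00953 + 0.000689 + 0.00426) = 0.120
Q = 0.994, so δQ = 0.120 × 0.994 = 0.120.

0.120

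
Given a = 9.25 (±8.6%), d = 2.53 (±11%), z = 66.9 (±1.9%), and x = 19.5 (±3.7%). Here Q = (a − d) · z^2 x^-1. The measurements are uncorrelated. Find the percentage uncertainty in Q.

Let u = a − d = 6.72. δu = √(δa² + δd²) = √(0.633 + 0.0775) = 0.843, so δu/u = 0.125.
Q is then a monomial in u, z, x:
δQ/Q = √((δu/u)² + (2·δz/z)² + (-1·δx/x)²) = √(0.0157 + 0.00144 + 0.00137) = 0.136

13.6%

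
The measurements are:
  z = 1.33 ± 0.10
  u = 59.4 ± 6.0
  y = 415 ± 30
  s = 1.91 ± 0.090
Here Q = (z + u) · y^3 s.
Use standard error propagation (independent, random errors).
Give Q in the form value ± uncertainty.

Let w = z + u = 60.7. δw = √(δz² + δu²) = √(0.0100 + 36.0) = 6.00, so δw/w = 0.0988.
Q is then a monomial in w, y, s:
δQ/Q = √((δw/w)² + (3·δy/y)² + (1·δs/s)²) = √(0.00976 + 0.0470 + 0.00222) = 0.243
Q = 8.29e+09, so δQ = 0.243 × 8.29e+09 = 2.01e+09.

(8.29 ± 2.01) × 10^9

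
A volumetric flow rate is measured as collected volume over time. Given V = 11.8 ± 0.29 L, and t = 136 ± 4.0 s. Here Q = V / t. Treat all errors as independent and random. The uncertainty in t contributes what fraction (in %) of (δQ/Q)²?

58.9%

(δQ/Q)² = (1·δV/V)² + (-1·δt/t)²
  V term: (1×0.0246)² = 0.000604
  t term: (-1×0.0294)² = 0.000865
Total = 0.00147. Share from t = 0.000865/0.00147 = 0.589.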